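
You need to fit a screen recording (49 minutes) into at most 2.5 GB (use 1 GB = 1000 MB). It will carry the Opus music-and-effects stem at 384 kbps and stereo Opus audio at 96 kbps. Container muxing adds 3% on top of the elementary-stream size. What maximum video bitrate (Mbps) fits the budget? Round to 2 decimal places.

6.12 Mbps

Budget: 2.5 GB = 20000.0 Mb.
Stream payload after overhead: 20000.0 / 1.03 = 19417.5 Mb.
49 min = 2940 s
Total bitrate budget: 19417.5 Mb / 2940 s = 6.605 Mbps.
Audio total: 384 + 96 = 480 kbps = 0.480 Mbps.
Video: 6.605 − 0.480 = 6.125 Mbps.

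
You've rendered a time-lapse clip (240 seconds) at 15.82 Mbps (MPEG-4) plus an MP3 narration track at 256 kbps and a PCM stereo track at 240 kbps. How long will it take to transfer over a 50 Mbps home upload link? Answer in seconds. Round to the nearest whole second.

78 seconds

Audio total: 256 + 240 = 496 kbps = 0.496 Mbps.
Total bitrate: 16.316 Mbps.
File: 16.316 Mbps × 240 s = 3915.8 Mb.
At 50 Mbps: 3915.8 / 50 = 78.3 s ≈ 78.3 seconds.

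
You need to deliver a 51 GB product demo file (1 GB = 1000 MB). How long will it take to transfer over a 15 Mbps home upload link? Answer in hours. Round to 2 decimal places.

File: 51 GB = 408000.0 Mb.
At 15 Mbps: 408000.0 / 15 = 27200.0 s ≈ 7.56 hours.

7.56 hours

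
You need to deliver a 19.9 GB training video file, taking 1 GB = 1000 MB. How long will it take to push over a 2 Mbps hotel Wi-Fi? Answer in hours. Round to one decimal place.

File: 19.9 GB = 159200.0 Mb.
At 2 Mbps: 159200.0 / 2 = 79600.0 s ≈ 22.1 hours.

22.1 hours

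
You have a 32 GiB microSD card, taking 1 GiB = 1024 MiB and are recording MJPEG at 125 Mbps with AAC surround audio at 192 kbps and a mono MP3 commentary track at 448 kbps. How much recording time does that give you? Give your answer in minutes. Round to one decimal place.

Audio total: 192 + 448 = 640 kbps = 0.640 Mbps.
Total bitrate: 125 + 0.640 = 125.640 Mbps.
Capacity: 32 GiB = 274,878 Mb.
Recording time: 274,878 / 125.640 = 2,188 s ≈ 36.5 minutes.

36.5 minutes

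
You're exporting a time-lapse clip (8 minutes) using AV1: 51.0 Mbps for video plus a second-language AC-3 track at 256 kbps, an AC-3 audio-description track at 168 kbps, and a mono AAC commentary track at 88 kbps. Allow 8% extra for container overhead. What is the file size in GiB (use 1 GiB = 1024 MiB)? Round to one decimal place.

3.1 GiB

8 min = 480 s
Audio total: 256 + 168 + 88 = 512 kbps = 0.512 Mbps.
Total bitrate: 51.0 + 0.512 = 51.512 Mbps.
Stream data: 51.512 Mbps × 480 s = 24725.8 Mb.
With 8% container overhead: ×1.08.
26,704 Mb = 3,337,977,600 bytes ÷ 1,073,741,824 = 3.109 GiB.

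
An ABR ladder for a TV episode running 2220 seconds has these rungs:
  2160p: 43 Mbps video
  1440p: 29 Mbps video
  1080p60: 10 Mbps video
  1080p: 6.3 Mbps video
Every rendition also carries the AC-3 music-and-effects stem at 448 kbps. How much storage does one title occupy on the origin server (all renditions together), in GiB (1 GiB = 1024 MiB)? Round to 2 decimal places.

23.28 GiB

Audio: 448 kbps = 0.448 Mbps.
Sum of rendition bitrates: (43+0.448) + (29+0.448) + (10+0.448) + (6.3+0.448) = 90.092 Mbps.
× 2220 s = 200,004 Mb = 25,001 MB = 23.28 GiB.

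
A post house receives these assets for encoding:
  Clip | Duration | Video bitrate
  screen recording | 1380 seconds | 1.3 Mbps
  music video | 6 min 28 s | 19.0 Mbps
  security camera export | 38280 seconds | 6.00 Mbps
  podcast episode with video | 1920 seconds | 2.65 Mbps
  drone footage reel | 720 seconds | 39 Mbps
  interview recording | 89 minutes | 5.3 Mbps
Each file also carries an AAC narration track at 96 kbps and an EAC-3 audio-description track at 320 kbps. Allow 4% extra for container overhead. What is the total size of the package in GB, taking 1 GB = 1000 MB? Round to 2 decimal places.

41.64 GB

Audio total: 96 + 320 = 416 kbps = 0.416 Mbps.
screen recording: 1.716 Mbps × 1380 s × 1.04 = 2462.8 Mb
music video: 19.416 Mbps × 388 s × 1.04 = 7834.7 Mb
security camera export: 6.416 Mbps × 38280 s × 1.04 = 255428.7 Mb
podcast episode with video: 3.066 Mbps × 1920 s × 1.04 = 6122.2 Mb
drone footage reel: 39.416 Mbps × 720 s × 1.04 = 29514.7 Mb
interview recording: 5.716 Mbps × 5340 s × 1.04 = 31744.4 Mb
Total: 333107.5 Mb = 41638.4 MB.
= 41.64 GB.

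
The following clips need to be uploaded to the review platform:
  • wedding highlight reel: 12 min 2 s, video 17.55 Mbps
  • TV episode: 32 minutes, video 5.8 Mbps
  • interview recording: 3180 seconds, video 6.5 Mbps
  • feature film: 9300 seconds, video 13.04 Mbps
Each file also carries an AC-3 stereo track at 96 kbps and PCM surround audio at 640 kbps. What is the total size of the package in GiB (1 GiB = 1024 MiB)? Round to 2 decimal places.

20.59 GiB

Audio total: 96 + 640 = 736 kbps = 0.736 Mbps.
wedding highlight reel: 18.286 Mbps × 722 s = 13202.5 Mb
TV episode: 6.536 Mbps × 1920 s = 12549.1 Mb
interview recording: 7.236 Mbps × 3180 s = 23010.5 Mb
feature film: 13.776 Mbps × 9300 s = 128116.8 Mb
Total: 176878.9 Mb = 22109.9 MB.
= 20.59 GiB.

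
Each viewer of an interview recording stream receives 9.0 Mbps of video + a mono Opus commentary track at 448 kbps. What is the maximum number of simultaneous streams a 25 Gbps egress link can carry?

2646

Audio: 448 kbps = 0.448 Mbps.
Per-viewer media rate: 9.448 Mbps.
25 Gbps = 25,000 Mbps; 25,000 / 9.448 = 2646.06 → 2646 viewers.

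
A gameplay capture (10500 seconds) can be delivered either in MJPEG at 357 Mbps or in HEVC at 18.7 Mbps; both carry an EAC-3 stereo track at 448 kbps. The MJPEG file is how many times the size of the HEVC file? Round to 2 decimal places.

18.67

Audio: 448 kbps = 0.448 Mbps.
MJPEG: 357.448 Mbps × 10500 s = 3753204.0 Mb = 469.151 GB.
HEVC: 19.148 Mbps × 10500 s = 201054.0 Mb = 25.132 GB.
Ratio: 469.151 / 25.132 = 18.668.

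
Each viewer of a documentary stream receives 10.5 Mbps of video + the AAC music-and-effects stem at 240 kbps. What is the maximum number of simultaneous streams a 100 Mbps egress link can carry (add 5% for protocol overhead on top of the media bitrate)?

Audio: 240 kbps = 0.240 Mbps.
Per-viewer media rate: 10.740 Mbps.
On the wire with 5% overhead: 11.277 Mbps.
100 Mbps = 100.0 Mbps; 100.0 / 11.277 = 8.87 → 8 viewers.

8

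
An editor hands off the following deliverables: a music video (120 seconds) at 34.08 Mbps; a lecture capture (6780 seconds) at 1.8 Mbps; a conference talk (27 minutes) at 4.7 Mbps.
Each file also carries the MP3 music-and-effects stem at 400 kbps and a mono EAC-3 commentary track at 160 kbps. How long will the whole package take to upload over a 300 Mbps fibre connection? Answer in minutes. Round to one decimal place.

Audio total: 400 + 160 = 560 kbps = 0.560 Mbps.
music video: 34.640 Mbps × 120 s = 4156.8 Mb
lecture capture: 2.360 Mbps × 6780 s = 16000.8 Mb
conference talk: 5.260 Mbps × 1620 s = 8521.2 Mb
Total: 28678.8 Mb = 3584.8 MB.
At 300 Mbps: 28678.8 / 300 = 96 s ≈ 1.59 minutes.

1.6 minutes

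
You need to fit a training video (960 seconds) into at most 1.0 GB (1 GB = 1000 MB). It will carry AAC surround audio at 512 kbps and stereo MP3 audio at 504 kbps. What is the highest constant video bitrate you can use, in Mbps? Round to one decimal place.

7.3 Mbps

Budget: 1.0 GB = 8000.0 Mb.
Total bitrate budget: 8000.0 Mb / 960 s = 8.333 Mbps.
Audio total: 512 + 504 = 1016 kbps = 1.016 Mbps.
Video: 8.333 − 1.016 = 7.317 Mbps.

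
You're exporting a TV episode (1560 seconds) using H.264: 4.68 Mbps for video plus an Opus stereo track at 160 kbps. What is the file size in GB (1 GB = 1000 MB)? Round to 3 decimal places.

0.944 GB

Audio: 160 kbps = 0.160 Mbps.
Total bitrate: 4.68 + 0.160 = 4.840 Mbps.
Stream data: 4.840 Mbps × 1560 s = 7550.4 Mb.
7,550 Mb ÷ 8 = 943.8 MB → 0.9438 GB.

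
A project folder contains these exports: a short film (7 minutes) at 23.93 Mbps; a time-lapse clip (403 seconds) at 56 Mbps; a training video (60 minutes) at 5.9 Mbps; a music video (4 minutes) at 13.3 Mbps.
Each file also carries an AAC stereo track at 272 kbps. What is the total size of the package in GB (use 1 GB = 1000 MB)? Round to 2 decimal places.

7.29 GB

Audio: 272 kbps = 0.272 Mbps.
short film: 24.202 Mbps × 420 s = 10164.8 Mb
time-lapse clip: 56.272 Mbps × 403 s = 22677.6 Mb
training video: 6.172 Mbps × 3600 s = 22219.2 Mb
music video: 13.572 Mbps × 240 s = 3257.3 Mb
Total: 58318.9 Mb = 7289.9 MB.
= 7.290 GB.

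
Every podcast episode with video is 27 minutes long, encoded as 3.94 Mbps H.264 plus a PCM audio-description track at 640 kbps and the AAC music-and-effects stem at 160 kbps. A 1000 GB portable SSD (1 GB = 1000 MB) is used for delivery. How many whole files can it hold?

1041

27 min = 1620 s
Audio total: 640 + 160 = 800 kbps = 0.800 Mbps.
Total bitrate: 4.740 Mbps.
Per item: 4.740 Mbps × 1620 s = 7,679 Mb = 959.9 MB.
Capacity: 1000 GB = 8,000,000 Mb; 1041.83 items → 1041 complete.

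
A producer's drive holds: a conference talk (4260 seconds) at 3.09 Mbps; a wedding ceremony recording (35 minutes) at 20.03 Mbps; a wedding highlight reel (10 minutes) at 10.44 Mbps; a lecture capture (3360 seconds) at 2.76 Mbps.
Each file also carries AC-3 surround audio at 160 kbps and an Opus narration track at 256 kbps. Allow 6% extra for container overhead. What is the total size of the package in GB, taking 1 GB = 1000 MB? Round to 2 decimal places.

Audio total: 160 + 256 = 416 kbps = 0.416 Mbps.
conference talk: 3.506 Mbps × 4260 s × 1.06 = 15831.7 Mb
wedding ceremony recording: 20.446 Mbps × 2100 s × 1.06 = 45512.8 Mb
wedding highlight reel: 10.856 Mbps × 600 s × 1.06 = 6904.4 Mb
lecture capture: 3.176 Mbps × 3360 s × 1.06 = 11311.6 Mb
Total: 79560.5 Mb = 9945.1 MB.
= 9.945 GB.

9.95 GB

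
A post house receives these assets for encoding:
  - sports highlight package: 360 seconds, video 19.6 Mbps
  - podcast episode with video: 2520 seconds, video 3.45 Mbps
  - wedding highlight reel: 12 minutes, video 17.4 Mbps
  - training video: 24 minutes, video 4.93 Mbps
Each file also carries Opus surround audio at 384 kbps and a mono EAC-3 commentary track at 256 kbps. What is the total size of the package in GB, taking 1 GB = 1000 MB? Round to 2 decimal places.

4.83 GB

Audio total: 384 + 256 = 640 kbps = 0.640 Mbps.
sports highlight package: 20.240 Mbps × 360 s = 7286.4 Mb
podcast episode with video: 4.090 Mbps × 2520 s = 10306.8 Mb
wedding highlight reel: 18.040 Mbps × 720 s = 12988.8 Mb
training video: 5.570 Mbps × 1440 s = 8020.8 Mb
Total: 38602.8 Mb = 4825.4 MB.
= 4.825 GB.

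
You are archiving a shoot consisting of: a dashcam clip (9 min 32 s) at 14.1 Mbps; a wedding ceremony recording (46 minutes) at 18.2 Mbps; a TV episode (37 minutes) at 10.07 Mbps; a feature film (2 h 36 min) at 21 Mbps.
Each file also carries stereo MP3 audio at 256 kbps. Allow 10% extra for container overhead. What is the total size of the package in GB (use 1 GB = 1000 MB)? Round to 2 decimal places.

Audio: 256 kbps = 0.256 Mbps.
dashcam clip: 14.356 Mbps × 572 s × 1.10 = 9032.8 Mb
wedding ceremony recording: 18.456 Mbps × 2760 s × 1.10 = 56032.4 Mb
TV episode: 10.326 Mbps × 2220 s × 1.10 = 25216.1 Mb
feature film: 21.256 Mbps × 9360 s × 1.10 = 218851.8 Mb
Total: 309133.1 Mb = 38641.6 MB.
= 38.64 GB.

38.64 GB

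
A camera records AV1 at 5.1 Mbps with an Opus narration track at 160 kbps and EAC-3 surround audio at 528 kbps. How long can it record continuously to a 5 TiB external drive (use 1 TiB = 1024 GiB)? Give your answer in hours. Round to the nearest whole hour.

Audio total: 160 + 528 = 688 kbps = 0.688 Mbps.
Total bitrate: 5.1 + 0.688 = 5.788 Mbps.
Capacity: 5 TiB = 43,980,465 Mb.
Recording time: 43,980,465 / 5.788 = 7,598,560 s ≈ 2,111 hours.

2111 hours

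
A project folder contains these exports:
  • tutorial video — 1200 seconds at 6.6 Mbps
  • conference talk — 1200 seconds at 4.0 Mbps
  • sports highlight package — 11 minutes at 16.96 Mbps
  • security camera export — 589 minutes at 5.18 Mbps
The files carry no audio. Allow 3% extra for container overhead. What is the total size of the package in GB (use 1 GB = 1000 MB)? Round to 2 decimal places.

tutorial video: 6.600 Mbps × 1200 s × 1.03 = 8157.6 Mb
conference talk: 4.000 Mbps × 1200 s × 1.03 = 4944.0 Mb
sports highlight package: 16.960 Mbps × 660 s × 1.03 = 11529.4 Mb
security camera export: 5.180 Mbps × 35340 s × 1.03 = 188553.0 Mb
Total: 213184.0 Mb = 26648.0 MB.
= 26.65 GB.

26.65 GB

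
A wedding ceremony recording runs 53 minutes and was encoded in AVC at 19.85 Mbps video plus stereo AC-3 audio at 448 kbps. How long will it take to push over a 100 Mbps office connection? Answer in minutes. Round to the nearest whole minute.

11 minutes

53 min = 3180 s
Audio: 448 kbps = 0.448 Mbps.
Total bitrate: 20.298 Mbps.
File: 20.298 Mbps × 3180 s = 64547.6 Mb.
At 100 Mbps: 64547.6 / 100 = 645.5 s ≈ 10.8 minutes.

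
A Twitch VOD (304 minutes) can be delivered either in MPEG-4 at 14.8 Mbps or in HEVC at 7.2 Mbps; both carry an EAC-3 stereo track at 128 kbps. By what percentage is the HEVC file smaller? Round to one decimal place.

50.9%

304 min = 18240 s
Audio: 128 kbps = 0.128 Mbps.
MPEG-4: 14.928 Mbps × 18240 s = 272286.7 Mb = 31.698 GiB.
HEVC: 7.328 Mbps × 18240 s = 133662.7 Mb = 15.560 GiB.
Reduction: (1 − 15.560/31.698) × 100 = 50.91%.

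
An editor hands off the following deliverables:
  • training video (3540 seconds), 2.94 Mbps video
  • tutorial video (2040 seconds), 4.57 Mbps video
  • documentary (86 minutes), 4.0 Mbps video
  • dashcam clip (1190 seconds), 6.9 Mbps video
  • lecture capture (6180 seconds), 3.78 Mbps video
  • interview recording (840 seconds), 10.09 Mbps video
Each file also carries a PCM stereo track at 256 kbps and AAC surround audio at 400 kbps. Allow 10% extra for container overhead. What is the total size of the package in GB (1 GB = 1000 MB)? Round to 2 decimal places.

Audio total: 256 + 400 = 656 kbps = 0.656 Mbps.
training video: 3.596 Mbps × 3540 s × 1.10 = 14002.8 Mb
tutorial video: 5.226 Mbps × 2040 s × 1.10 = 11727.1 Mb
documentary: 4.656 Mbps × 5160 s × 1.10 = 26427.5 Mb
dashcam clip: 7.556 Mbps × 1190 s × 1.10 = 9890.8 Mb
lecture capture: 4.436 Mbps × 6180 s × 1.10 = 30155.9 Mb
interview recording: 10.746 Mbps × 840 s × 1.10 = 9929.3 Mb
Total: 102133.5 Mb = 12766.7 MB.
= 12.77 GB.

12.77 GB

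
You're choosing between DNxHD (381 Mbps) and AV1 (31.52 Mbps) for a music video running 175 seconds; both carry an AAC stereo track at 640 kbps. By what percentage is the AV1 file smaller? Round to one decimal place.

91.6%

Audio: 640 kbps = 0.640 Mbps.
DNxHD: 381.640 Mbps × 175 s = 66787.0 Mb = 8.348 GB.
AV1: 32.160 Mbps × 175 s = 5628.0 Mb = 0.704 GB.
Reduction: (1 − 0.704/8.348) × 100 = 91.57%.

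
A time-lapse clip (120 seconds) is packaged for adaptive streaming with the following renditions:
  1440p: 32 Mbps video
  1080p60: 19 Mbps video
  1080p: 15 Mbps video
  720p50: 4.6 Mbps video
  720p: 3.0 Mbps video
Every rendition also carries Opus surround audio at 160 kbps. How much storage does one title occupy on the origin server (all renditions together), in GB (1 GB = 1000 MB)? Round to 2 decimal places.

Audio: 160 kbps = 0.160 Mbps.
Sum of rendition bitrates: (32+0.160) + (19+0.160) + (15+0.160) + (4.6+0.160) + (3.0+0.160) = 74.400 Mbps.
× 120 s = 8,928 Mb = 1,116 MB = 1.116 GB.

1.12 GB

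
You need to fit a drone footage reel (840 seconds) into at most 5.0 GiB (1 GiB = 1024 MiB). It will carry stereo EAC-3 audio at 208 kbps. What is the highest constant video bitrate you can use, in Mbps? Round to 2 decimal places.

50.92 Mbps

Budget: 5.0 GiB = 42949.7 Mb.
Total bitrate budget: 42949.7 Mb / 840 s = 51.131 Mbps.
Audio: 208 kbps = 0.208 Mbps.
Video: 51.131 − 0.208 = 50.923 Mbps.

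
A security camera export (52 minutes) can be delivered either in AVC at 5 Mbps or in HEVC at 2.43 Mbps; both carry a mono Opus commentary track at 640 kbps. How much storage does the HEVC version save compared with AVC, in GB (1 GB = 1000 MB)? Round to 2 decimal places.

1.00 GB

52 min = 3120 s
Audio: 640 kbps = 0.640 Mbps.
AVC: 5.640 Mbps × 3120 s = 17596.8 Mb = 2.200 GB.
HEVC: 3.070 Mbps × 3120 s = 9578.4 Mb = 1.197 GB.
Saving: 2.200 − 1.197 = 1.002 GB.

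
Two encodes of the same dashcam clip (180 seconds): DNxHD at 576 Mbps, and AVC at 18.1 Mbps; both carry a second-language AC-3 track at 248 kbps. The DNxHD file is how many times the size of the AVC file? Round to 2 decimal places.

31.41

Audio: 248 kbps = 0.248 Mbps.
DNxHD: 576.248 Mbps × 180 s = 103724.6 Mb = 12.966 GB.
AVC: 18.348 Mbps × 180 s = 3302.6 Mb = 0.413 GB.
Ratio: 12.966 / 0.413 = 31.407.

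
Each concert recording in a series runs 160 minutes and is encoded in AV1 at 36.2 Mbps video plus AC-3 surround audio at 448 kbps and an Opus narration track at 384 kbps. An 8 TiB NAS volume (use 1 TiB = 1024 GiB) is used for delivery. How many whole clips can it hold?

160 min = 9600 s
Audio total: 448 + 384 = 832 kbps = 0.832 Mbps.
Total bitrate: 37.032 Mbps.
Per item: 37.032 Mbps × 9600 s = 355,507 Mb = 44,438 MB.
Capacity: 8 TiB = 70,368,744 Mb; 197.94 items → 197 complete.

197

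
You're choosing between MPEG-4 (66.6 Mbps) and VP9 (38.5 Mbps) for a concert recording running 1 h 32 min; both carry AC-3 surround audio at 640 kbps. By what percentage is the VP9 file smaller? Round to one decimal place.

1 h 32 min = 92 min = 5520 s
Audio: 640 kbps = 0.640 Mbps.
MPEG-4: 67.240 Mbps × 5520 s = 371164.8 Mb = 43.209 GiB.
VP9: 39.140 Mbps × 5520 s = 216052.8 Mb = 25.152 GiB.
Reduction: (1 − 25.152/43.209) × 100 = 41.79%.

41.8%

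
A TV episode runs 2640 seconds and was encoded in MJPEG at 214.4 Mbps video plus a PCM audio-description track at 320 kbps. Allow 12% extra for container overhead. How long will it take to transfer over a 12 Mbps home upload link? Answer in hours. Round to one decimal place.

14.7 hours

Audio: 320 kbps = 0.320 Mbps.
Total bitrate: 214.720 Mbps.
File: 214.720 Mbps × 2640 s = 566860.8 Mb.
With 12% container overhead: ×1.12. → 634884.1 Mb.
At 12 Mbps: 634884.1 / 12 = 52907.0 s ≈ 14.7 hours.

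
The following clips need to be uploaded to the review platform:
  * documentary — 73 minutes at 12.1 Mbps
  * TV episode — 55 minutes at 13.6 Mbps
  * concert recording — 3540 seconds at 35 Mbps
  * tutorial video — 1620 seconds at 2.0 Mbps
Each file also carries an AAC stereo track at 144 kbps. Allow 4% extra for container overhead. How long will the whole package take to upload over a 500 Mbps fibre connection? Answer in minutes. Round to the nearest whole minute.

Audio: 144 kbps = 0.144 Mbps.
documentary: 12.244 Mbps × 4380 s × 1.04 = 55773.9 Mb
TV episode: 13.744 Mbps × 3300 s × 1.04 = 47169.4 Mb
concert recording: 35.144 Mbps × 3540 s × 1.04 = 129386.2 Mb
tutorial video: 2.144 Mbps × 1620 s × 1.04 = 3612.2 Mb
Total: 235941.6 Mb = 29492.7 MB.
At 500 Mbps: 235941.6 / 500 = 472 s ≈ 7.86 minutes.

8 minutes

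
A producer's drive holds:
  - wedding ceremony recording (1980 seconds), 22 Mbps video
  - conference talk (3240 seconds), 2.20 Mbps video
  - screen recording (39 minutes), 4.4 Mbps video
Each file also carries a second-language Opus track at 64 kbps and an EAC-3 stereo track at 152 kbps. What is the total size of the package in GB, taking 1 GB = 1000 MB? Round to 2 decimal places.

Audio total: 64 + 152 = 216 kbps = 0.216 Mbps.
wedding ceremony recording: 22.216 Mbps × 1980 s = 43987.7 Mb
conference talk: 2.416 Mbps × 3240 s = 7827.8 Mb
screen recording: 4.616 Mbps × 2340 s = 10801.4 Mb
Total: 62617.0 Mb = 7827.1 MB.
= 7.827 GB.

7.83 GB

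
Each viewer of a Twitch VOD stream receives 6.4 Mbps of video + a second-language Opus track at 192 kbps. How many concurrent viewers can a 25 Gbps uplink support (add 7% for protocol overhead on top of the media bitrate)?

Audio: 192 kbps = 0.192 Mbps.
Per-viewer media rate: 6.592 Mbps.
On the wire with 7% overhead: 7.053 Mbps.
25 Gbps = 25,000 Mbps; 25,000 / 7.053 = 3544.37 → 3544 viewers.

3544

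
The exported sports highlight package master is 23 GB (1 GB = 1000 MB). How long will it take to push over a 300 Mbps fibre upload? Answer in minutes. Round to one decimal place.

File: 23 GB = 184000.0 Mb.
At 300 Mbps: 184000.0 / 300 = 613.3 s ≈ 10.2 minutes.

10.2 minutes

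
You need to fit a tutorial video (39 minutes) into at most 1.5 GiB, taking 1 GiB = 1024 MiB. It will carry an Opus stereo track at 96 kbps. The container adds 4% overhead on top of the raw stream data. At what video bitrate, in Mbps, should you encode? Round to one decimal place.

Budget: 1.5 GiB = 12884.9 Mb.
Stream payload after overhead: 12884.9 / 1.04 = 12389.3 Mb.
39 min = 2340 s
Total bitrate budget: 12389.3 Mb / 2340 s = 5.295 Mbps.
Audio: 96 kbps = 0.096 Mbps.
Video: 5.295 − 0.096 = 5.199 Mbps.

5.2 Mbps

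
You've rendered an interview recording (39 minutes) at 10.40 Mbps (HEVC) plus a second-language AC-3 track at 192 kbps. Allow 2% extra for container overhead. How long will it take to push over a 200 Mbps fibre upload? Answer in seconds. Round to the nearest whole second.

39 min = 2340 s
Audio: 192 kbps = 0.192 Mbps.
Total bitrate: 10.592 Mbps.
File: 10.592 Mbps × 2340 s = 24785.3 Mb.
With 2% container overhead: ×1.02. → 25281.0 Mb.
At 200 Mbps: 25281.0 / 200 = 126.4 s ≈ 126 seconds.

126 seconds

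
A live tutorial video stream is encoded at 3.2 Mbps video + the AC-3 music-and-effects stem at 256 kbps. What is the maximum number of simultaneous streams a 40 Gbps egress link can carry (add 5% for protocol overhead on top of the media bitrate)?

11022

Audio: 256 kbps = 0.256 Mbps.
Per-viewer media rate: 3.456 Mbps.
On the wire with 5% overhead: 3.629 Mbps.
40 Gbps = 40,000 Mbps; 40,000 / 3.629 = 11022.93 → 11022 viewers.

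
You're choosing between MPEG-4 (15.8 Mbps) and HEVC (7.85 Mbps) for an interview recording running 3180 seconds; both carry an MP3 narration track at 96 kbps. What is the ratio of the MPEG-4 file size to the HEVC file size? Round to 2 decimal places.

2.00

Audio: 96 kbps = 0.096 Mbps.
MPEG-4: 15.896 Mbps × 3180 s = 50549.3 Mb = 6.319 GB.
HEVC: 7.946 Mbps × 3180 s = 25268.3 Mb = 3.159 GB.
Ratio: 6.319 / 3.159 = 2.001.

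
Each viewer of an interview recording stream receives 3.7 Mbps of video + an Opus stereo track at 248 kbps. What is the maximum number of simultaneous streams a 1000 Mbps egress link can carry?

253

Audio: 248 kbps = 0.248 Mbps.
Per-viewer media rate: 3.948 Mbps.
1000 Mbps = 1,000 Mbps; 1,000 / 3.948 = 253.29 → 253 viewers.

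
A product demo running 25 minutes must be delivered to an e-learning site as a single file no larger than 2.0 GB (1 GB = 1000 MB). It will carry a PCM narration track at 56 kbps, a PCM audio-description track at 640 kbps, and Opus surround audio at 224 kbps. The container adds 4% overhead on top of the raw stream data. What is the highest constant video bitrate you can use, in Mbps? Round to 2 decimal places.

Budget: 2.0 GB = 16000.0 Mb.
Stream payload after overhead: 16000.0 / 1.04 = 15384.6 Mb.
25 min = 1500 s
Total bitrate budget: 15384.6 Mb / 1500 s = 10.256 Mbps.
Audio total: 56 + 640 + 224 = 920 kbps = 0.920 Mbps.
Video: 10.256 − 0.920 = 9.336 Mbps.

9.34 Mbps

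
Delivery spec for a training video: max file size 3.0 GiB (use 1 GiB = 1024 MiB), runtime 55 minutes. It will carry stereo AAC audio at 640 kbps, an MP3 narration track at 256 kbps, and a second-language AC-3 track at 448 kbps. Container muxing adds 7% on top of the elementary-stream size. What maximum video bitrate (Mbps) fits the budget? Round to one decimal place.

Budget: 3.0 GiB = 25769.8 Mb.
Stream payload after overhead: 25769.8 / 1.07 = 24083.9 Mb.
55 min = 3300 s
Total bitrate budget: 24083.9 Mb / 3300 s = 7.298 Mbps.
Audio total: 640 + 256 + 448 = 1344 kbps = 1.344 Mbps.
Video: 7.298 − 1.344 = 5.954 Mbps.

6.0 Mbps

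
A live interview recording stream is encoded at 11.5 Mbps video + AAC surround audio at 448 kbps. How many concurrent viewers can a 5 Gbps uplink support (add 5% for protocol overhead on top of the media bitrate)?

Audio: 448 kbps = 0.448 Mbps.
Per-viewer media rate: 11.948 Mbps.
On the wire with 5% overhead: 12.545 Mbps.
5 Gbps = 5,000 Mbps; 5,000 / 12.545 = 398.55 → 398 viewers.

398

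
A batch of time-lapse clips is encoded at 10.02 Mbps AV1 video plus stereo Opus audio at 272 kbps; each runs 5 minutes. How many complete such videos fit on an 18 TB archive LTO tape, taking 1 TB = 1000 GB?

46638

5 min = 300 s
Audio: 272 kbps = 0.272 Mbps.
Total bitrate: 10.292 Mbps.
Per item: 10.292 Mbps × 300 s = 3,088 Mb = 385.9 MB.
Capacity: 18 TB = 144,000,000 Mb; 46638.17 items → 46638 complete.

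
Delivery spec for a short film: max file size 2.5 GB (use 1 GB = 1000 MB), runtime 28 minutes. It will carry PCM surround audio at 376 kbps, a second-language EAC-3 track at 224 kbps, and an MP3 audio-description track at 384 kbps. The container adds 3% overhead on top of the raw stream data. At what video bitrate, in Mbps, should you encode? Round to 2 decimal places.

Budget: 2.5 GB = 20000.0 Mb.
Stream payload after overhead: 20000.0 / 1.03 = 19417.5 Mb.
28 min = 1680 s
Total bitrate budget: 19417.5 Mb / 1680 s = 11.558 Mbps.
Audio total: 376 + 224 + 384 = 984 kbps = 0.984 Mbps.
Video: 11.558 − 0.984 = 10.574 Mbps.

10.57 Mbps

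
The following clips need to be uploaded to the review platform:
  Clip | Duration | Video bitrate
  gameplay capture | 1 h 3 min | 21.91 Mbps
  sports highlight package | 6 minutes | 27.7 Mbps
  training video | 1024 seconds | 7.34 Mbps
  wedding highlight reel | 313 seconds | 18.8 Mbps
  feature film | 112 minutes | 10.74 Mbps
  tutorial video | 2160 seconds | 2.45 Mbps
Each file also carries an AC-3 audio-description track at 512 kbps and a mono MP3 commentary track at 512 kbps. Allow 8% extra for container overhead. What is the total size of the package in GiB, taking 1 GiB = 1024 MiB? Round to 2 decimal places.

Audio total: 512 + 512 = 1024 kbps = 1.024 Mbps.
gameplay capture: 22.934 Mbps × 3780 s × 1.08 = 93625.8 Mb
sports highlight package: 28.724 Mbps × 360 s × 1.08 = 11167.9 Mb
training video: 8.364 Mbps × 1024 s × 1.08 = 9249.9 Mb
wedding highlight reel: 19.824 Mbps × 313 s × 1.08 = 6701.3 Mb
feature film: 11.764 Mbps × 6720 s × 1.08 = 85378.4 Mb
tutorial video: 3.474 Mbps × 2160 s × 1.08 = 8104.1 Mb
Total: 214227.4 Mb = 26778.4 MB.
= 24.94 GiB.

24.94 GiB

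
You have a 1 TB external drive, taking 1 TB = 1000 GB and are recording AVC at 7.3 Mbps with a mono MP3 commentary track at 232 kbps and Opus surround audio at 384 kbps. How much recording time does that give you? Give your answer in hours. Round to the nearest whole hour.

281 hours

Audio total: 232 + 384 = 616 kbps = 0.616 Mbps.
Total bitrate: 7.3 + 0.616 = 7.916 Mbps.
Capacity: 1 TB = 8,000,000 Mb.
Recording time: 8,000,000 / 7.916 = 1,010,611 s ≈ 281 hours.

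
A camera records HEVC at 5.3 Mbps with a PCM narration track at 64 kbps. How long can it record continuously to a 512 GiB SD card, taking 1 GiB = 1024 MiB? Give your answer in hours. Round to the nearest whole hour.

228 hours

Audio: 64 kbps = 0.064 Mbps.
Total bitrate: 5.3 + 0.064 = 5.364 Mbps.
Capacity: 512 GiB = 4,398,047 Mb.
Recording time: 4,398,047 / 5.364 = 819,919 s ≈ 228 hours.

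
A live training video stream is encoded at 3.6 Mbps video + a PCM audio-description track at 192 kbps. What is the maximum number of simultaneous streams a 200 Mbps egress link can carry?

Audio: 192 kbps = 0.192 Mbps.
Per-viewer media rate: 3.792 Mbps.
200 Mbps = 200.0 Mbps; 200.0 / 3.792 = 52.74 → 52 viewers.

52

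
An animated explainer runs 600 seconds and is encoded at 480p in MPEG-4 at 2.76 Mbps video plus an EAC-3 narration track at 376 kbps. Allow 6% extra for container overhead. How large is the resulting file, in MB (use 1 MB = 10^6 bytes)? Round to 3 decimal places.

249.312 MB

Audio: 376 kbps = 0.376 Mbps.
Total bitrate: 2.76 + 0.376 = 3.136 Mbps.
Stream data: 3.136 Mbps × 600 s = 1881.6 Mb.
With 6% container overhead: ×1.06.
1,994 Mb ÷ 8 = 249.3 MB → 249.3 MB.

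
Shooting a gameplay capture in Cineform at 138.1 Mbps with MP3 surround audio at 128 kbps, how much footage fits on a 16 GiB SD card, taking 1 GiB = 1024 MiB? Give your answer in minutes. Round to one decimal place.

Audio: 128 kbps = 0.128 Mbps.
Total bitrate: 138.1 + 0.128 = 138.228 Mbps.
Capacity: 16 GiB = 137,439 Mb.
Recording time: 137,439 / 138.228 = 994.3 s ≈ 16.6 minutes.

16.6 minutes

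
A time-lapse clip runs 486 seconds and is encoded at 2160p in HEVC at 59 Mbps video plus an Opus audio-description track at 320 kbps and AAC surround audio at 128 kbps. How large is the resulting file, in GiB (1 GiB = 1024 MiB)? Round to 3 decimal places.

3.363 GiB

Audio total: 320 + 128 = 448 kbps = 0.448 Mbps.
Total bitrate: 59 + 0.448 = 59.448 Mbps.
Stream data: 59.448 Mbps × 486 s = 28891.7 Mb.
28,892 Mb = 3,611,466,000 bytes ÷ 1,073,741,824 = 3.363 GiB.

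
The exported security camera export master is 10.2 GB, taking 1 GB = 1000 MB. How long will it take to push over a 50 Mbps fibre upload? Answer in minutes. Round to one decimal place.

File: 10.2 GB = 81600.0 Mb.
At 50 Mbps: 81600.0 / 50 = 1632.0 s ≈ 27.2 minutes.

27.2 minutes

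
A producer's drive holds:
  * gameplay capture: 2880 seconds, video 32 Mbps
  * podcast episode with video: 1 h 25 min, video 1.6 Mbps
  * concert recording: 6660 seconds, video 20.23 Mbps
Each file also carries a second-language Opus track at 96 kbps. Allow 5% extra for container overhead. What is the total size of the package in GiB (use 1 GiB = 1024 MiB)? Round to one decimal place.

Audio: 96 kbps = 0.096 Mbps.
gameplay capture: 32.096 Mbps × 2880 s × 1.05 = 97058.3 Mb
podcast episode with video: 1.696 Mbps × 5100 s × 1.05 = 9082.1 Mb
concert recording: 20.326 Mbps × 6660 s × 1.05 = 142139.7 Mb
Total: 248280.1 Mb = 31035.0 MB.
= 28.90 GiB.

28.9 GiB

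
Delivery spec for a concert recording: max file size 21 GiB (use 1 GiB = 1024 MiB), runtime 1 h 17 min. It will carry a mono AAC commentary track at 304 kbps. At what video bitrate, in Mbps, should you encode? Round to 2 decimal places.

Budget: 21 GiB = 180388.6 Mb.
1 h 17 min = 77 min = 4620 s
Total bitrate budget: 180388.6 Mb / 4620 s = 39.045 Mbps.
Audio: 304 kbps = 0.304 Mbps.
Video: 39.045 − 0.304 = 38.741 Mbps.

38.74 Mbps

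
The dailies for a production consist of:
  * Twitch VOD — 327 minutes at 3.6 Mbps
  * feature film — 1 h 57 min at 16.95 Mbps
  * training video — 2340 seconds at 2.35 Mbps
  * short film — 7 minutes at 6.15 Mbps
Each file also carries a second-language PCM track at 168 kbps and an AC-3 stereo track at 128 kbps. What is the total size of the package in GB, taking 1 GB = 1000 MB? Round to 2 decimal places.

25.80 GB

Audio total: 168 + 128 = 296 kbps = 0.296 Mbps.
Twitch VOD: 3.896 Mbps × 19620 s = 76439.5 Mb
feature film: 17.246 Mbps × 7020 s = 121066.9 Mb
training video: 2.646 Mbps × 2340 s = 6191.6 Mb
short film: 6.446 Mbps × 420 s = 2707.3 Mb
Total: 206405.4 Mb = 25800.7 MB.
= 25.80 GB.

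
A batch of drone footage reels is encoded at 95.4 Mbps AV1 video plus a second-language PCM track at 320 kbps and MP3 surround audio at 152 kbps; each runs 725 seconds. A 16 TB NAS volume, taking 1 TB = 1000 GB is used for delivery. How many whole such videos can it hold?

Audio total: 320 + 152 = 472 kbps = 0.472 Mbps.
Total bitrate: 95.872 Mbps.
Per item: 95.872 Mbps × 725 s = 69,507 Mb = 8,688 MB.
Capacity: 16 TB = 128,000,000 Mb; 1841.54 items → 1841 complete.

1841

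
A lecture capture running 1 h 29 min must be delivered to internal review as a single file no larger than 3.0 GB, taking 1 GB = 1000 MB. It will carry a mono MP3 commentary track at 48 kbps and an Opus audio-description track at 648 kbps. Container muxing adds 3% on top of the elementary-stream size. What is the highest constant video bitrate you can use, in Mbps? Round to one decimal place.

3.7 Mbps

Budget: 3.0 GB = 24000.0 Mb.
Stream payload after overhead: 24000.0 / 1.03 = 23301.0 Mb.
1 h 29 min = 89 min = 5340 s
Total bitrate budget: 23301.0 Mb / 5340 s = 4.363 Mbps.
Audio total: 48 + 648 = 696 kbps = 0.696 Mbps.
Video: 4.363 − 0.696 = 3.667 Mbps.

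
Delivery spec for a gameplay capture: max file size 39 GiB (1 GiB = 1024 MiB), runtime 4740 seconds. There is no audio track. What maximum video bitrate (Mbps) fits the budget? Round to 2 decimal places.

Budget: 39 GiB = 335007.4 Mb.
Total bitrate budget: 335007.4 Mb / 4740 s = 70.677 Mbps.

70.68 Mbps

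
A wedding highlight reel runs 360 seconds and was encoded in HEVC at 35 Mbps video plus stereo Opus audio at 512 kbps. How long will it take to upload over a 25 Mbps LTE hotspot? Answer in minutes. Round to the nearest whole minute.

Audio: 512 kbps = 0.512 Mbps.
Total bitrate: 35.512 Mbps.
File: 35.512 Mbps × 360 s = 12784.3 Mb.
At 25 Mbps: 12784.3 / 25 = 511.4 s ≈ 8.52 minutes.

9 minutes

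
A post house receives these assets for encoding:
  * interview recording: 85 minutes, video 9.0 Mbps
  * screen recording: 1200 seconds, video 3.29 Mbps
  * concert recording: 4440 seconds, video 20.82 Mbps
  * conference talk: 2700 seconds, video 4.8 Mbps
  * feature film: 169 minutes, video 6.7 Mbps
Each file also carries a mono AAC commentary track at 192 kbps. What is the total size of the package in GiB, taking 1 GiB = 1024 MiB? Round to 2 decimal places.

26.51 GiB

Audio: 192 kbps = 0.192 Mbps.
interview recording: 9.192 Mbps × 5100 s = 46879.2 Mb
screen recording: 3.482 Mbps × 1200 s = 4178.4 Mb
concert recording: 21.012 Mbps × 4440 s = 93293.3 Mb
conference talk: 4.992 Mbps × 2700 s = 13478.4 Mb
feature film: 6.892 Mbps × 10140 s = 69884.9 Mb
Total: 227714.2 Mb = 28464.3 MB.
= 26.51 GiB.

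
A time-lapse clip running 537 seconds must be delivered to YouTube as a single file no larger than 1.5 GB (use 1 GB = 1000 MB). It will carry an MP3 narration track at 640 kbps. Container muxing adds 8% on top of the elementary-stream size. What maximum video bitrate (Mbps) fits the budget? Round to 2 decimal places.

20.05 Mbps

Budget: 1.5 GB = 12000.0 Mb.
Stream payload after overhead: 12000.0 / 1.08 = 11111.1 Mb.
Total bitrate budget: 11111.1 Mb / 537 s = 20.691 Mbps.
Audio: 640 kbps = 0.640 Mbps.
Video: 20.691 − 0.640 = 20.051 Mbps.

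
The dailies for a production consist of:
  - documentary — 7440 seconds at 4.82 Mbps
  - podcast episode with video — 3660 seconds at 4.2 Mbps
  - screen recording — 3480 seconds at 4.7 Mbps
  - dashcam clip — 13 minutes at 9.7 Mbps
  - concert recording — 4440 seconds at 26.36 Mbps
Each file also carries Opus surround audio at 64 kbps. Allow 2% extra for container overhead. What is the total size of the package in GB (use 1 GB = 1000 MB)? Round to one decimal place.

24.7 GB

Audio: 64 kbps = 0.064 Mbps.
documentary: 4.884 Mbps × 7440 s × 1.02 = 37063.7 Mb
podcast episode with video: 4.264 Mbps × 3660 s × 1.02 = 15918.4 Mb
screen recording: 4.764 Mbps × 3480 s × 1.02 = 16910.3 Mb
dashcam clip: 9.764 Mbps × 780 s × 1.02 = 7768.2 Mb
concert recording: 26.424 Mbps × 4440 s × 1.02 = 119669.0 Mb
Total: 197329.6 Mb = 24666.2 MB.
= 24.67 GB.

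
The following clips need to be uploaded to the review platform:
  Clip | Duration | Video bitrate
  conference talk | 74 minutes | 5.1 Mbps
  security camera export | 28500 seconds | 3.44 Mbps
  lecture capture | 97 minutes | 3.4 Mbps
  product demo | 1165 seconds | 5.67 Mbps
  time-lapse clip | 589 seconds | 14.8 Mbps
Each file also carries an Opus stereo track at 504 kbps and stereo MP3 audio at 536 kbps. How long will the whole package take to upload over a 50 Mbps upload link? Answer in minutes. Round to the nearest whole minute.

66 minutes

Audio total: 504 + 536 = 1040 kbps = 1.040 Mbps.
conference talk: 6.140 Mbps × 4440 s = 27261.6 Mb
security camera export: 4.480 Mbps × 28500 s = 127680.0 Mb
lecture capture: 4.440 Mbps × 5820 s = 25840.8 Mb
product demo: 6.710 Mbps × 1165 s = 7817.1 Mb
time-lapse clip: 15.840 Mbps × 589 s = 9329.8 Mb
Total: 197929.3 Mb = 24741.2 MB.
At 50 Mbps: 197929.3 / 50 = 3959 s ≈ 66 minutes.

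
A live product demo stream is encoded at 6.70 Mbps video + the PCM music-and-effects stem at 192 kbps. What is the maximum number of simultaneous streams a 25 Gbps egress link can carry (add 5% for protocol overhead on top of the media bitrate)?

3454

Audio: 192 kbps = 0.192 Mbps.
Per-viewer media rate: 6.892 Mbps.
On the wire with 5% overhead: 7.237 Mbps.
25 Gbps = 25,000 Mbps; 25,000 / 7.237 = 3454.66 → 3454 viewers.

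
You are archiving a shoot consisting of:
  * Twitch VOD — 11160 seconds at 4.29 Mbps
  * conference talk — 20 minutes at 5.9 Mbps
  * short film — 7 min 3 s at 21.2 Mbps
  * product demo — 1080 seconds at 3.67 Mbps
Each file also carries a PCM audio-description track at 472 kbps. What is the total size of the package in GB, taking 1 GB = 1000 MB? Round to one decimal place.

9.3 GB

Audio: 472 kbps = 0.472 Mbps.
Twitch VOD: 4.762 Mbps × 11160 s = 53143.9 Mb
conference talk: 6.372 Mbps × 1200 s = 7646.4 Mb
short film: 21.672 Mbps × 423 s = 9167.3 Mb
product demo: 4.142 Mbps × 1080 s = 4473.4 Mb
Total: 74430.9 Mb = 9303.9 MB.
= 9.304 GB.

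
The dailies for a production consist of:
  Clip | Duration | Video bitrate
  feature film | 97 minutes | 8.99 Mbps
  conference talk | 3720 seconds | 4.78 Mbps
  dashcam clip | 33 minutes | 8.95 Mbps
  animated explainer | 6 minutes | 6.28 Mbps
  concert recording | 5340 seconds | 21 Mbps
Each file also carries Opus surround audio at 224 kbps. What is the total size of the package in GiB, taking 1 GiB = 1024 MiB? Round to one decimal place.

24.0 GiB

Audio: 224 kbps = 0.224 Mbps.
feature film: 9.214 Mbps × 5820 s = 53625.5 Mb
conference talk: 5.004 Mbps × 3720 s = 18614.9 Mb
dashcam clip: 9.174 Mbps × 1980 s = 18164.5 Mb
animated explainer: 6.504 Mbps × 360 s = 2341.4 Mb
concert recording: 21.224 Mbps × 5340 s = 113336.2 Mb
Total: 206082.5 Mb = 25760.3 MB.
= 23.99 GiB.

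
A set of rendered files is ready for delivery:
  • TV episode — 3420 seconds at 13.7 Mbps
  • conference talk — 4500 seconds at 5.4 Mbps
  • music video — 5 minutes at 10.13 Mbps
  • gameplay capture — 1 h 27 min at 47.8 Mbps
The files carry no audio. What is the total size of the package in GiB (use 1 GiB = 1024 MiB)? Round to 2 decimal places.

TV episode: 13.700 Mbps × 3420 s = 46854.0 Mb
conference talk: 5.400 Mbps × 4500 s = 24300.0 Mb
music video: 10.130 Mbps × 300 s = 3039.0 Mb
gameplay capture: 47.800 Mbps × 5220 s = 249516.0 Mb
Total: 323709.0 Mb = 40463.6 MB.
= 37.68 GiB.

37.68 GiB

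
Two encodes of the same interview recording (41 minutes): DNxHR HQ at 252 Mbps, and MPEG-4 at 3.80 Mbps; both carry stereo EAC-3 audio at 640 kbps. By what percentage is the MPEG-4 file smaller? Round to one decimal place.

98.2%

41 min = 2460 s
Audio: 640 kbps = 0.640 Mbps.
DNxHR HQ: 252.640 Mbps × 2460 s = 621494.4 Mb = 77.687 GB.
MPEG-4: 4.440 Mbps × 2460 s = 10922.4 Mb = 1.365 GB.
Reduction: (1 − 1.365/77.687) × 100 = 98.24%.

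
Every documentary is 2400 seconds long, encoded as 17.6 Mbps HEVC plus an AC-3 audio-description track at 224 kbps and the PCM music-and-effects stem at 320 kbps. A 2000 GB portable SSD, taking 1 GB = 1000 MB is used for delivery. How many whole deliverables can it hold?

367

Audio total: 224 + 320 = 544 kbps = 0.544 Mbps.
Total bitrate: 18.144 Mbps.
Per item: 18.144 Mbps × 2400 s = 43,546 Mb = 5,443 MB.
Capacity: 2000 GB = 16,000,000 Mb; 367.43 items → 367 complete.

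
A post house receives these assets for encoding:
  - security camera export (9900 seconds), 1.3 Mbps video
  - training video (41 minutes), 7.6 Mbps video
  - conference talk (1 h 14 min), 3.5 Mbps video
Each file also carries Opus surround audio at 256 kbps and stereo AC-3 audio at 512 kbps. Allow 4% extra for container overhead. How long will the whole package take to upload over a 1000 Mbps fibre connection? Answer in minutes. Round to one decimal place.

1.0 minutes

Audio total: 256 + 512 = 768 kbps = 0.768 Mbps.
security camera export: 2.068 Mbps × 9900 s × 1.04 = 21292.1 Mb
training video: 8.368 Mbps × 2460 s × 1.04 = 21408.7 Mb
conference talk: 4.268 Mbps × 4440 s × 1.04 = 19707.9 Mb
Total: 62408.7 Mb = 7801.1 MB.
At 1000 Mbps: 62408.7 / 1000 = 62 s ≈ 1.04 minutes.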